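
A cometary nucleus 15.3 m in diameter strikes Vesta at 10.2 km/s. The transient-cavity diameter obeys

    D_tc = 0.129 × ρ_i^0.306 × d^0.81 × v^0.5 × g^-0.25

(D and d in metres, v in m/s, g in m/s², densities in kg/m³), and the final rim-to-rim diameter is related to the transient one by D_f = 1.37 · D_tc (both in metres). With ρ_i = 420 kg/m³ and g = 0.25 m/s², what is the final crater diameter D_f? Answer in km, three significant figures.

v = 10200 m/s.
ρ_i^0.306 = 420^0.306 = 6.349
d^0.81 = 15.3^0.81 = 9.112
v^0.5 = 10200^0.5 = 101.0
g^-0.25 = 0.25^-0.25 = 1.414
D_tc = 0.129 × 6.349 × 9.112 × 101.0 × 1.414 = 1066 m
D_f = 1.37 × 1066 = 1460 m
     = 1.460 km

D_f ≈ 1.46 km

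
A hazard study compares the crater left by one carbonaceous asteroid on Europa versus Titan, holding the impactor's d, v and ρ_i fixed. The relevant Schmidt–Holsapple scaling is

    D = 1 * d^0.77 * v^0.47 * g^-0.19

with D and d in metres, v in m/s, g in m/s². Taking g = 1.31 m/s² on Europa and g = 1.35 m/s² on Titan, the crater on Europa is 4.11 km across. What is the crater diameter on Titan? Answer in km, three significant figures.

D ≈ 4.09 km

All impactor-dependent factors cancel in the ratio, leaving D_Titan/D_Europa = (g_Titan/g_Europa)^-0.19.
(1.35/1.31)^-0.19 = 1.031^-0.19 = 0.9942
D_Titan = 0.9942 × 4.11 km = 4.09 km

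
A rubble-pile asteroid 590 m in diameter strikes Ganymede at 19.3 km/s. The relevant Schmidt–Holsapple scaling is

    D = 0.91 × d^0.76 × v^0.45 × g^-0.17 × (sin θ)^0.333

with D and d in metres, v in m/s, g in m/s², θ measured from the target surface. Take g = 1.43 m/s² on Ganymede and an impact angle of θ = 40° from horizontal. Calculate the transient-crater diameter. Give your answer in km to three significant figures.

In SI units: v = 19300 m/s.
d^0.76 = 590^0.76 = 127.6
v^0.45 = 19300^0.45 = 84.82
g^-0.17 = 1.43^-0.17 = 0.9410
(sin 40°)^0.333 = 0.6428^0.333 = 0.8632
D = 0.91 × 127.6 × 84.82 × 0.9410 × 0.8632 = 8000 m
   = 8.000 km

D ≈ 8.00 km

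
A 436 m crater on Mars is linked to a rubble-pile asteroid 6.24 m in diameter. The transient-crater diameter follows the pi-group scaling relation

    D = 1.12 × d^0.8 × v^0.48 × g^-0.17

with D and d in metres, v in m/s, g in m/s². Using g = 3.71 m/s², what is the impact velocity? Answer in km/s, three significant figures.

Rearranging for v: v = [D / (1.12 · 6.24^0.8 · 3.71^-0.17)]^(1/0.48).
6.24^0.8 = 4.327
3.71^-0.17 = 0.8002
Denominator = 1.12 × 4.327 × 0.8002 = 3.878
D / 3.878 = 436 / 3.878 = 112.4
v = 112.4^(1/0.48) = 112.4^2.0833 = 18722 m/s

v ≈ 18.7 km/s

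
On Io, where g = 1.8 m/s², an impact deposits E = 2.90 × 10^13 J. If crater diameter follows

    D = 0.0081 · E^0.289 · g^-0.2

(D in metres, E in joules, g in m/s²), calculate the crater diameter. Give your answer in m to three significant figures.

D ≈ 56.0 m

E^0.289 = (2.90 × 10^13)^0.289 = 7.774 × 10^3
g^-0.2 = 1.8^-0.2 = 0.8891
D = 0.0081 × 7.774 × 10^3 × 0.8891 = 55.99 m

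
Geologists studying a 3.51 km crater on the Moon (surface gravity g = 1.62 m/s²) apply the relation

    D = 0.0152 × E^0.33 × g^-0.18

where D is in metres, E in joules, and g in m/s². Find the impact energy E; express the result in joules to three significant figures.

E ≈ 2.33 × 10^16 J

Rearranging: E = [D / (0.0152 · g^-0.18)]^(1/0.33).
D = 3510 m.
g^-0.18 = 1.62^-0.18 = 0.9168
D / (0.0152 × 0.9168) = 3510 / (0.01394) = 2.518 × 10^5
E = (2.518 × 10^5)^3.0303 = 2.327 × 10^16 J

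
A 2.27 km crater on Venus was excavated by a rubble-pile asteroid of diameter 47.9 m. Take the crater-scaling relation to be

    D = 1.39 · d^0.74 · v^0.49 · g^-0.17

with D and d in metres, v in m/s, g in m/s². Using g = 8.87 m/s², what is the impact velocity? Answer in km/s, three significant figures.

Rearranging for v: v = [D / (1.39 · 47.9^0.74 · 8.87^-0.17)]^(1/0.49).
D = 2270 m.
47.9^0.74 = 17.52
8.87^-0.17 = 0.6900
Denominator = 1.39 × 17.52 × 0.6900 = 16.80
D / 16.80 = 2270 / 16.80 = 135.1
v = 135.1^(1/0.49) = 135.1^2.0408 = 22297 m/s

v ≈ 22.3 km/s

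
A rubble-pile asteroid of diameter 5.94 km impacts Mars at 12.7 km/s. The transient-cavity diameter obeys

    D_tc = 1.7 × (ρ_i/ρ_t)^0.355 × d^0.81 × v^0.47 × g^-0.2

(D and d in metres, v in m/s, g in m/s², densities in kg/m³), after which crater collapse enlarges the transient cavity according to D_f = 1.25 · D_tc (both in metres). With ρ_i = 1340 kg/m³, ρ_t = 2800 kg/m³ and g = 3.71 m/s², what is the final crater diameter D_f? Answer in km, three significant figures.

D_f ≈ 122 km

In SI: d = 5940 m, v = 12700 m/s.
(ρ_i/ρ_t)^0.355 = (1340/2800)^0.355 = 0.7698
d^0.81 = 5940^0.81 = 1140
v^0.47 = 12700^0.47 = 84.88
g^-0.2 = 3.71^-0.2 = 0.7694
D_tc = 1.7 × 0.7698 × 1140 × 84.88 × 0.7694 = 97430 m
D_f = 1.25 × 97430 = 1.218 × 10^5 m
     = 121.8 km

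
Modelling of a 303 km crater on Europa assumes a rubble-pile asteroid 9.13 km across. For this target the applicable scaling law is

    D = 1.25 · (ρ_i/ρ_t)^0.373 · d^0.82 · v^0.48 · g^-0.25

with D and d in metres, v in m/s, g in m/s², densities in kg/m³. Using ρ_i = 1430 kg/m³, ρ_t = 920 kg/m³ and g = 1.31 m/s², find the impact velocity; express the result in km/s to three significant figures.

Rearranging for v: v = [D / (1.25 · (1430/920)^0.373 · 9130^0.82 · 1.31^-0.25)]^(1/0.48).
D = 303000 m.
(1430/920)^0.373 = 1.179
9130^0.82 = 1768
1.31^-0.25 = 0.9347
Denominator = 1.25 × 1.179 × 1768 × 0.9347 = 2435
D / 2435 = 303000 / 2435 = 124.4
v = 124.4^(1/0.48) = 124.4^2.0833 = 23128 m/s

v ≈ 23.1 km/s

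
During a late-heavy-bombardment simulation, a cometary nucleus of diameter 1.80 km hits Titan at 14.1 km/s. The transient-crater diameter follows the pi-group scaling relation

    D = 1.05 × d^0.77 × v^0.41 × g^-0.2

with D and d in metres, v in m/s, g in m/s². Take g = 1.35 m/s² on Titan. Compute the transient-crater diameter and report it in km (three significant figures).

In SI units: d = 1800 m, v = 14100 m/s.
d^0.77 = 1800^0.77 = 321.0
v^0.41 = 14100^0.41 = 50.26
g^-0.2 = 1.35^-0.2 = 0.9417
D = 1.05 × 321.0 × 50.26 × 0.9417 = 15953 m
   = 15.95 km

D ≈ 16.0 km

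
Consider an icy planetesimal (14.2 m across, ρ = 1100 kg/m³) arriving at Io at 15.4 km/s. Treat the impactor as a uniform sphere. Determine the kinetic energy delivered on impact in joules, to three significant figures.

v = 15400 m/s.
Mass m = (π/6) ρ d³ = (π/6) × 1100 × (14.2)³ = 1.649 × 10^6 kg
E = ½ m v² = 0.5 × 1.649 × 10^6 × (15400)² = 1.955 × 10^14 J

E ≈ 1.96 × 10^14 J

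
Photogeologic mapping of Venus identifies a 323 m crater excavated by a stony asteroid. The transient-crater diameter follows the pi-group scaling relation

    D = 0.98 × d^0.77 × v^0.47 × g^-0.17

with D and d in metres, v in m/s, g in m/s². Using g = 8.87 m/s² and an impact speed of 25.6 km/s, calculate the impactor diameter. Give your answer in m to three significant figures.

Rearranging for d: d = [D / (0.98 · 25600^0.47 · 8.87^-0.17)]^(1/0.77).
25600^0.47 = 118.0
8.87^-0.17 = 0.6900
Denominator = 0.98 × 118.0 × 0.6900 = 79.79
D / 79.79 = 323 / 79.79 = 4.048
d = 4.048^(1/0.77) = 4.048^1.2987 = 6.146 m

d ≈ 6.15 m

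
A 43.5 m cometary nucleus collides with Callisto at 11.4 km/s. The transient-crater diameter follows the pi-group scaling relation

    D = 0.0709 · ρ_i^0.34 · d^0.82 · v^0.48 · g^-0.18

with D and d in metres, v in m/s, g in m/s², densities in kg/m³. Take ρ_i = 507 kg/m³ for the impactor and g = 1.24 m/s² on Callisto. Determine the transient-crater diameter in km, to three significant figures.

In SI units: v = 11400 m/s.
ρ_i^0.34 = 507^0.34 = 8.312
d^0.82 = 43.5^0.82 = 22.06
v^0.48 = 11400^0.48 = 88.58
g^-0.18 = 1.24^-0.18 = 0.9620
D = 0.0709 × 8.312 × 22.06 × 88.58 × 0.9620 = 1108 m
   = 1.108 km

D ≈ 1.11 km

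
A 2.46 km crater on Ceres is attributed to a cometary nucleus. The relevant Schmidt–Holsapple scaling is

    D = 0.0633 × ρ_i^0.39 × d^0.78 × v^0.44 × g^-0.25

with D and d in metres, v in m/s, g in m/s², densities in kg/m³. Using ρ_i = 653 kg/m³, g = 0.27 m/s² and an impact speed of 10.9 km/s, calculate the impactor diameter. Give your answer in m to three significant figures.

Rearranging for d: d = [D / (0.0633 · 653^0.39 · 10900^0.44 · 0.27^-0.25)]^(1/0.78).
D = 2460 m.
653^0.39 = 12.53
10900^0.44 = 59.77
0.27^-0.25 = 1.387
Denominator = 0.0633 × 12.53 × 59.77 × 1.387 = 65.75
D / 65.75 = 2460 / 65.75 = 37.41
d = 37.41^(1/0.78) = 37.41^1.2821 = 103.9 m

d ≈ 104 m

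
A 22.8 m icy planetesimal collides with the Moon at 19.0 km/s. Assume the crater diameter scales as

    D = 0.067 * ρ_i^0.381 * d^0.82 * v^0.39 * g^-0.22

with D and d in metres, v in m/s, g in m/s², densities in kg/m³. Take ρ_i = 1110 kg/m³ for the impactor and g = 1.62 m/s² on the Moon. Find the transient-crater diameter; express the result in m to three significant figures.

D ≈ 528 m

In SI units: v = 19000 m/s.
ρ_i^0.381 = 1110^0.381 = 14.46
d^0.82 = 22.8^0.82 = 12.99
v^0.39 = 19000^0.39 = 46.64
g^-0.22 = 1.62^-0.22 = 0.8993
D = 0.067 × 14.46 × 12.99 × 46.64 × 0.8993 = 527.9 m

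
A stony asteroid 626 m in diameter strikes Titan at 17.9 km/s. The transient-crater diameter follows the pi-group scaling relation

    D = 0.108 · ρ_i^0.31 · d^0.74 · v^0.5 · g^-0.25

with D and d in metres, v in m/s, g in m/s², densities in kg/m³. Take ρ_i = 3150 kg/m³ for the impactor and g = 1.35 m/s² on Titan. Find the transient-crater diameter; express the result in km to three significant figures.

D ≈ 19.1 km

In SI units: v = 17900 m/s.
ρ_i^0.31 = 3150^0.31 = 12.15
d^0.74 = 626^0.74 = 117.3
v^0.5 = 17900^0.5 = 133.8
g^-0.25 = 1.35^-0.25 = 0.9277
D = 0.108 × 12.15 × 117.3 × 133.8 × 0.9277 = 19106 m
   = 19.11 km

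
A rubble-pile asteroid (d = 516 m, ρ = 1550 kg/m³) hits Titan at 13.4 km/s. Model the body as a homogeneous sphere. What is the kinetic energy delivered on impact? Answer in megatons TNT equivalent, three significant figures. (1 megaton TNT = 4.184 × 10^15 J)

E ≈ 2390 Mt TNT

v = 13400 m/s.
Mass m = (π/6) ρ d³ = (π/6) × 1550 × (516)³ = 1.115 × 10^11 kg
E = ½ m v² = 0.5 × 1.115 × 10^11 × (13400)² = 1.001 × 10^19 J
   = 1.001 × 10^19 / 4.184×10^15 = 2392 Mt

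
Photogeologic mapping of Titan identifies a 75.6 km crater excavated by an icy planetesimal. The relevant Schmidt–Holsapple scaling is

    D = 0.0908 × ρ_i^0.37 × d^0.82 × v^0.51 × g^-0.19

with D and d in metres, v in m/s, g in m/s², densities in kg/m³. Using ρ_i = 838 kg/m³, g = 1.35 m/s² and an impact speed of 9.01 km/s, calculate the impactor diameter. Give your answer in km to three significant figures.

d ≈ 2.96 km

Rearranging for d: d = [D / (0.0908 · 838^0.37 · 9010^0.51 · 1.35^-0.19)]^(1/0.82).
D = 75600 m.
838^0.37 = 12.07
9010^0.51 = 104.0
1.35^-0.19 = 0.9446
Denominator = 0.0908 × 12.07 × 104.0 × 0.9446 = 107.7
D / 107.7 = 75600 / 107.7 = 701.9
d = 701.9^(1/0.82) = 701.9^1.2195 = 2958 m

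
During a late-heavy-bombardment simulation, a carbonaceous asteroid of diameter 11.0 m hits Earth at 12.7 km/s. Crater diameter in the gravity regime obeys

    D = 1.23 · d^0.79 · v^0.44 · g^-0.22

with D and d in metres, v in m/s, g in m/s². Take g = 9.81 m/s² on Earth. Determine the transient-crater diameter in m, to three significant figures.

In SI units: v = 12700 m/s.
d^0.79 = 11^0.79 = 6.648
v^0.44 = 12700^0.44 = 63.93
g^-0.22 = 9.81^-0.22 = 0.6051
D = 1.23 × 6.648 × 63.93 × 0.6051 = 316.3 m

D ≈ 316 m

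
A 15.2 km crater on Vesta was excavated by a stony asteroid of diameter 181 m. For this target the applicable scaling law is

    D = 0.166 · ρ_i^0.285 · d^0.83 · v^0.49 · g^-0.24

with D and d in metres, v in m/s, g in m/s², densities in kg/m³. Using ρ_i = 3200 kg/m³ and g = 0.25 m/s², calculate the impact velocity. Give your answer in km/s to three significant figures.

v ≈ 9.29 km/s

Rearranging for v: v = [D / (0.166 · 3200^0.285 · 181^0.83 · 0.25^-0.24)]^(1/0.49).
D = 15200 m.
3200^0.285 = 9.976
181^0.83 = 74.80
0.25^-0.24 = 1.395
Denominator = 0.166 × 9.976 × 74.80 × 1.395 = 172.8
D / 172.8 = 15200 / 172.8 = 87.96
v = 87.96^(1/0.49) = 87.96^2.0408 = 9287 m/s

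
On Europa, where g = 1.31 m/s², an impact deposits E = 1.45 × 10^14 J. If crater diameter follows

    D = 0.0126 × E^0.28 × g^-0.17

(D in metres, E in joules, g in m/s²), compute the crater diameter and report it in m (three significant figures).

D ≈ 111 m

E^0.28 = (1.45 × 10^14)^0.28 = 9.230 × 10^3
g^-0.17 = 1.31^-0.17 = 0.9551
D = 0.0126 × 9.230 × 10^3 × 0.9551 = 111.1 m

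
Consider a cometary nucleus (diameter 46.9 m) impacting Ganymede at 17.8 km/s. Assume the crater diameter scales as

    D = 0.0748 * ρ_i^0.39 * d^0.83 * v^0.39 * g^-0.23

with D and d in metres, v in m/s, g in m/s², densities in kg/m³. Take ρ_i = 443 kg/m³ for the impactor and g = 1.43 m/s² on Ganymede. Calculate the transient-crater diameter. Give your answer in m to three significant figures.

In SI units: v = 17800 m/s.
ρ_i^0.39 = 443^0.39 = 10.77
d^0.83 = 46.9^0.83 = 24.38
v^0.39 = 17800^0.39 = 45.46
g^-0.23 = 1.43^-0.23 = 0.9210
D = 0.0748 × 10.77 × 24.38 × 45.46 × 0.9210 = 822.3 m

D ≈ 822 m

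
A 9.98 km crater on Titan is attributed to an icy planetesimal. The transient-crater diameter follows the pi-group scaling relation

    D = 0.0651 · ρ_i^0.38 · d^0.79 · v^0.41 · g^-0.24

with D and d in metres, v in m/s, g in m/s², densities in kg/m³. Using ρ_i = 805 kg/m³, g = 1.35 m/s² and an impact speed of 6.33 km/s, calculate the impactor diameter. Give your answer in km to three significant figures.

Rearranging for d: d = [D / (0.0651 · 805^0.38 · 6330^0.41 · 1.35^-0.24)]^(1/0.79).
D = 9980 m.
805^0.38 = 12.71
6330^0.41 = 36.19
1.35^-0.24 = 0.9305
Denominator = 0.0651 × 12.71 × 36.19 × 0.9305 = 27.86
D / 27.86 = 9980 / 27.86 = 358.2
d = 358.2^(1/0.79) = 358.2^1.2658 = 1710 m

d ≈ 1.71 km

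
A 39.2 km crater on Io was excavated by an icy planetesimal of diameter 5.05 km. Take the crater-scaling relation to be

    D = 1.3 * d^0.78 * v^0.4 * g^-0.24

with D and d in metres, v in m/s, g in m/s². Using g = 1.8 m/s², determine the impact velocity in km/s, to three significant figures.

v ≈ 13.5 km/s

Rearranging for v: v = [D / (1.3 · 5050^0.78 · 1.8^-0.24)]^(1/0.4).
D = 39200 m.
5050^0.78 = 773.7
1.8^-0.24 = 0.8684
Denominator = 1.3 × 773.7 × 0.8684 = 873.4
D / 873.4 = 39200 / 873.4 = 44.88
v = 44.88^(1/0.4) = 44.88^2.5 = 13494 m/s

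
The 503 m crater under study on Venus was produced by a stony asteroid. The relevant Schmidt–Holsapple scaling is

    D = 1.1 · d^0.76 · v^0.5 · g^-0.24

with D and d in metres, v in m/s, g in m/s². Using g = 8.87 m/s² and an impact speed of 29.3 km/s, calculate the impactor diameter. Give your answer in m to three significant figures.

Rearranging for d: d = [D / (1.1 · 29300^0.5 · 8.87^-0.24)]^(1/0.76).
29300^0.5 = 171.2
8.87^-0.24 = 0.5922
Denominator = 1.1 × 171.2 × 0.5922 = 111.5
D / 111.5 = 503 / 111.5 = 4.511
d = 4.511^(1/0.76) = 4.511^1.3158 = 7.259 m

d ≈ 7.26 m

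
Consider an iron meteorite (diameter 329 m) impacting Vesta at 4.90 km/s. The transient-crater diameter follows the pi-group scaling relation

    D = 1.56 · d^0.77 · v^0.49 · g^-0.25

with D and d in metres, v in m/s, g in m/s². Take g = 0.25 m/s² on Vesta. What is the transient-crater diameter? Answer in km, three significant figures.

D ≈ 12.3 km

In SI units: v = 4900 m/s.
d^0.77 = 329^0.77 = 86.74
v^0.49 = 4900^0.49 = 64.30
g^-0.25 = 0.25^-0.25 = 1.414
D = 1.56 × 86.74 × 64.30 × 1.414 = 12303 m
   = 12.30 km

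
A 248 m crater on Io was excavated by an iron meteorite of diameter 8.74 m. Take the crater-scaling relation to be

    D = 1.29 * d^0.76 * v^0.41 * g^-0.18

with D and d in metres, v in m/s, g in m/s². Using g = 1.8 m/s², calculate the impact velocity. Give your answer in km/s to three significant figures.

v ≈ 8.65 km/s

Rearranging for v: v = [D / (1.29 · 8.74^0.76 · 1.8^-0.18)]^(1/0.41).
8.74^0.76 = 5.195
1.8^-0.18 = 0.8996
Denominator = 1.29 × 5.195 × 0.8996 = 6.029
D / 6.029 = 248 / 6.029 = 41.13
v = 41.13^(1/0.41) = 41.13^2.439 = 8648 m/s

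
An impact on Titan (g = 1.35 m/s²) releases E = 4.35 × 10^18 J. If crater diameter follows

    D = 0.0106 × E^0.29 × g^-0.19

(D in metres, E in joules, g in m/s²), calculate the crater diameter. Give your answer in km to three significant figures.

E^0.29 = (4.35 × 10^18)^0.29 = 2.542 × 10^5
g^-0.19 = 1.35^-0.19 = 0.9446
D = 0.0106 × 2.542 × 10^5 × 0.9446 = 2545 m
   = 2.545 km

D ≈ 2.55 km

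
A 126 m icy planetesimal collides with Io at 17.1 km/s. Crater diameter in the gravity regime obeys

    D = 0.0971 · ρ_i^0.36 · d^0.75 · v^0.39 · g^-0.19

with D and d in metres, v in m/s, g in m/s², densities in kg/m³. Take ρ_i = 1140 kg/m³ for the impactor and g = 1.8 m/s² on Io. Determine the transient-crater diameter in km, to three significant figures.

D ≈ 1.84 km

In SI units: v = 17100 m/s.
ρ_i^0.36 = 1140^0.36 = 12.60
d^0.75 = 126^0.75 = 37.61
v^0.39 = 17100^0.39 = 44.76
g^-0.19 = 1.8^-0.19 = 0.8943
D = 0.0971 × 12.60 × 37.61 × 44.76 × 0.8943 = 1842 m
   = 1.842 km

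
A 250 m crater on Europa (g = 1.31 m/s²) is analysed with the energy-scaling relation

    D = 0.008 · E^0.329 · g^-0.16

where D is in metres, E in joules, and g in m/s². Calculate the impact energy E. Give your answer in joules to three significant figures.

Rearranging: E = [D / (0.008 · g^-0.16)]^(1/0.329).
g^-0.16 = 1.31^-0.16 = 0.9577
D / (0.008 × 0.9577) = 250 / (7.662 × 10^-3) = 3.263 × 10^4
E = (3.263 × 10^4)^3.0395 = 5.238 × 10^13 J

E ≈ 5.24 × 10^13 J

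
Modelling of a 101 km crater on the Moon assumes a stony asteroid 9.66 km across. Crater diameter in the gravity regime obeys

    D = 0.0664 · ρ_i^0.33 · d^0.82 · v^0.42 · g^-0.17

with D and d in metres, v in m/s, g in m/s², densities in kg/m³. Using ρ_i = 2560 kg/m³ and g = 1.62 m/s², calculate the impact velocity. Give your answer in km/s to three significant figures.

v ≈ 22.2 km/s

Rearranging for v: v = [D / (0.0664 · 2560^0.33 · 9660^0.82 · 1.62^-0.17)]^(1/0.42).
D = 101000 m.
2560^0.33 = 13.33
9660^0.82 = 1852
1.62^-0.17 = 0.9213
Denominator = 0.0664 × 13.33 × 1852 × 0.9213 = 1510
D / 1510 = 101000 / 1510 = 66.89
v = 66.89^(1/0.42) = 66.89^2.381 = 22191 m/s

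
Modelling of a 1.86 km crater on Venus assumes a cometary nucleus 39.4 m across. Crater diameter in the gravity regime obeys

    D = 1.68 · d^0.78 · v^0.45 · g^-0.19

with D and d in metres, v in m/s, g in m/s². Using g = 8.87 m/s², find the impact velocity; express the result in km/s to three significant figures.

v ≈ 25.1 km/s

Rearranging for v: v = [D / (1.68 · 39.4^0.78 · 8.87^-0.19)]^(1/0.45).
D = 1860 m.
39.4^0.78 = 17.56
8.87^-0.19 = 0.6605
Denominator = 1.68 × 17.56 × 0.6605 = 19.49
D / 19.49 = 1860 / 19.49 = 95.43
v = 95.43^(1/0.45) = 95.43^2.2222 = 25076 m/s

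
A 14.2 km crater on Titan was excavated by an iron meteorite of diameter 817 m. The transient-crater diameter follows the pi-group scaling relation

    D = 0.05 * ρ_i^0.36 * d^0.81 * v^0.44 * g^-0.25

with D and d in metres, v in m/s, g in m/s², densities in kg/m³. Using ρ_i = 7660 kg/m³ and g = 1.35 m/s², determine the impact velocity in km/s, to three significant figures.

v ≈ 8.49 km/s

Rearranging for v: v = [D / (0.05 · 7660^0.36 · 817^0.81 · 1.35^-0.25)]^(1/0.44).
D = 14200 m.
7660^0.36 = 25.02
817^0.81 = 228.5
1.35^-0.25 = 0.9277
Denominator = 0.05 × 25.02 × 228.5 × 0.9277 = 265.2
D / 265.2 = 14200 / 265.2 = 53.54
v = 53.54^(1/0.44) = 53.54^2.2727 = 8487 m/s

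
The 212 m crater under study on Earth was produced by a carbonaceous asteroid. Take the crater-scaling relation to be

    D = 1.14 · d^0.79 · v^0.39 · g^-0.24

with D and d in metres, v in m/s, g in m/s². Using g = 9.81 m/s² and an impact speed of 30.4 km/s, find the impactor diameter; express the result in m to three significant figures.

Rearranging for d: d = [D / (1.14 · 30400^0.39 · 9.81^-0.24)]^(1/0.79).
30400^0.39 = 56.02
9.81^-0.24 = 0.5781
Denominator = 1.14 × 56.02 × 0.5781 = 36.92
D / 36.92 = 212 / 36.92 = 5.742
d = 5.742^(1/0.79) = 5.742^1.2658 = 9.137 m

d ≈ 9.14 m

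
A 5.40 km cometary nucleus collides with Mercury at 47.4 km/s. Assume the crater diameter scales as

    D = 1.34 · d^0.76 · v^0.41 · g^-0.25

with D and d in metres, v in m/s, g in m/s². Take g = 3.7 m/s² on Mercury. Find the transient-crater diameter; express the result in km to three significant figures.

D ≈ 54.8 km

In SI units: d = 5400 m, v = 47400 m/s.
d^0.76 = 5400^0.76 = 686.5
v^0.41 = 47400^0.41 = 82.62
g^-0.25 = 3.7^-0.25 = 0.7210
D = 1.34 × 686.5 × 82.62 × 0.7210 = 54798 m
   = 54.80 km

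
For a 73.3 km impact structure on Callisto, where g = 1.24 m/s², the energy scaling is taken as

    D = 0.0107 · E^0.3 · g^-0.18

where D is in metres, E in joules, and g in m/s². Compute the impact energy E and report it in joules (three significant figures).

Rearranging: E = [D / (0.0107 · g^-0.18)]^(1/0.3).
D = 73300 m.
g^-0.18 = 1.24^-0.18 = 0.9620
D / (0.0107 × 0.9620) = 73300 / (0.01029) = 7.123 × 10^6
E = (7.123 × 10^6)^3.3333 = 6.950 × 10^22 J

E ≈ 6.95 × 10^22 J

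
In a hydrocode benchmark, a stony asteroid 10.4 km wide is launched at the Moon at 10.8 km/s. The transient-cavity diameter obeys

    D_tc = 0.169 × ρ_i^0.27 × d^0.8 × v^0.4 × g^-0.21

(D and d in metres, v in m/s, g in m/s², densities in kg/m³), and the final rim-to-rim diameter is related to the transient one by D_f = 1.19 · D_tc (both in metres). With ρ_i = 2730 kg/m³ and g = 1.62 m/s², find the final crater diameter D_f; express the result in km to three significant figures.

D_f ≈ 103 km

In SI: d = 10400 m, v = 10800 m/s.
ρ_i^0.27 = 2730^0.27 = 8.468
d^0.8 = 10400^0.8 = 1635
v^0.4 = 10800^0.4 = 41.06
g^-0.21 = 1.62^-0.21 = 0.9037
D_tc = 0.169 × 8.468 × 1635 × 41.06 × 0.9037 = 86820 m
D_f = 1.19 × 86820 = 1.033 × 10^5 m
     = 103.3 km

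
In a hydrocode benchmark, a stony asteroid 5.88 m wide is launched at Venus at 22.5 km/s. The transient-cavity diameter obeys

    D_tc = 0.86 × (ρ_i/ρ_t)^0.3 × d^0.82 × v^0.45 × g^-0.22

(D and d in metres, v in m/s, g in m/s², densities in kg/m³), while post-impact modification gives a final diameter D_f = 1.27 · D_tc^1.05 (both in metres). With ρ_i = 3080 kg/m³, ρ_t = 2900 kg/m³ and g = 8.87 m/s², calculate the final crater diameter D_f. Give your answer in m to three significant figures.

D_f ≈ 349 m

v = 22500 m/s.
(ρ_i/ρ_t)^0.3 = (3080/2900)^0.3 = 1.018
d^0.82 = 5.88^0.82 = 4.275
v^0.45 = 22500^0.45 = 90.88
g^-0.22 = 8.87^-0.22 = 0.6187
D_tc = 0.86 × 1.018 × 4.275 × 90.88 × 0.6187 = 210.4 m
D_f = 1.27 × (210.4)^1.05 = 349.1 m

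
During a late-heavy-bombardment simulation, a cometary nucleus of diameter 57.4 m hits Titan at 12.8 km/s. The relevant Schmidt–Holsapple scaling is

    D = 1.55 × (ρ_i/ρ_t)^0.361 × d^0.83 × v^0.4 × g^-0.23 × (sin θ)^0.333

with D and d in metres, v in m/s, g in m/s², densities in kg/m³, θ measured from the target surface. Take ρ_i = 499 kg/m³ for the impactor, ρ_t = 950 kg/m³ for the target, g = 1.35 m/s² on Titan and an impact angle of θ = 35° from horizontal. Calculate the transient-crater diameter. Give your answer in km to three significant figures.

D ≈ 1.21 km

In SI units: v = 12800 m/s.
(ρ_i/ρ_t)^0.361 = (499/950)^0.361 = 0.7926
d^0.83 = 57.4^0.83 = 28.83
v^0.4 = 12800^0.4 = 43.94
g^-0.23 = 1.35^-0.23 = 0.9333
(sin 35°)^0.333 = 0.5736^0.333 = 0.8310
D = 1.55 × 0.7926 × 28.83 × 43.94 × 0.9333 × 0.8310 = 1207 m
   = 1.207 km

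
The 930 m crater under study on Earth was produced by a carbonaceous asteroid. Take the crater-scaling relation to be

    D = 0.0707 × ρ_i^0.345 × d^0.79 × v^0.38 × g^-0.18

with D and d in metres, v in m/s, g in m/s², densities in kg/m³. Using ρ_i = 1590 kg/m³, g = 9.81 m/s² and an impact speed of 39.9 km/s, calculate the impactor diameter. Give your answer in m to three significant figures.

Rearranging for d: d = [D / (0.0707 · 1590^0.345 · 39900^0.38 · 9.81^-0.18)]^(1/0.79).
1590^0.345 = 12.72
39900^0.38 = 56.02
9.81^-0.18 = 0.6630
Denominator = 0.0707 × 12.72 × 56.02 × 0.6630 = 33.40
D / 33.40 = 930 / 33.40 = 27.84
d = 27.84^(1/0.79) = 27.84^1.2658 = 67.40 m

d ≈ 67.4 m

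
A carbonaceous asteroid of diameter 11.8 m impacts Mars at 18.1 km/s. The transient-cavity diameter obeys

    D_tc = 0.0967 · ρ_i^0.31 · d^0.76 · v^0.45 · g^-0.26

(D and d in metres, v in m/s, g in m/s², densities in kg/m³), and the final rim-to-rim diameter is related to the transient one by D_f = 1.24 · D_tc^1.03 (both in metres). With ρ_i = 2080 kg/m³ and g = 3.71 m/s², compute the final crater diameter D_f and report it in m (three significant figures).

v = 18100 m/s.
ρ_i^0.31 = 2080^0.31 = 10.68
d^0.76 = 11.8^0.76 = 6.526
v^0.45 = 18100^0.45 = 82.41
g^-0.26 = 3.71^-0.26 = 0.7112
D_tc = 0.0967 × 10.68 × 6.526 × 82.41 × 0.7112 = 395.0 m
D_f = 1.24 × (395.0)^1.03 = 586.0 m

D_f ≈ 586 m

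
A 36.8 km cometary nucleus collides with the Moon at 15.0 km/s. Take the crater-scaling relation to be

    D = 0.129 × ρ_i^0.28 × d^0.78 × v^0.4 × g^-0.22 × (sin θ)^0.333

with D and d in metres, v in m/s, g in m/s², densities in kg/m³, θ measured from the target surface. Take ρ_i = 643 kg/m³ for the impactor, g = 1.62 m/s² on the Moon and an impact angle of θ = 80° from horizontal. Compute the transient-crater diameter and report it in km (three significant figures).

D ≈ 120 km

In SI units: d = 36800 m, v = 15000 m/s.
ρ_i^0.28 = 643^0.28 = 6.114
d^0.78 = 36800^0.78 = 3642
v^0.4 = 15000^0.4 = 46.82
g^-0.22 = 1.62^-0.22 = 0.8993
(sin 80°)^0.333 = 0.9848^0.333 = 0.9949
D = 0.129 × 6.114 × 3642 × 46.82 × 0.8993 × 0.9949 = 1.203 × 10^5 m
   = 120.3 km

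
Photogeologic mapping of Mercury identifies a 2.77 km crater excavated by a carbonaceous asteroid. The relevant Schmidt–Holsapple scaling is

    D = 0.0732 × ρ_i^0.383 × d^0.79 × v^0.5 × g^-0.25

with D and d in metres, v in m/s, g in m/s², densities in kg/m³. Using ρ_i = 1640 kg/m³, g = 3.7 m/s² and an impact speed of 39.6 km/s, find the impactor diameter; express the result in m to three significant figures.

d ≈ 32.1 m

Rearranging for d: d = [D / (0.0732 · 1640^0.383 · 39600^0.5 · 3.7^-0.25)]^(1/0.79).
D = 2770 m.
1640^0.383 = 17.03
39600^0.5 = 199.0
3.7^-0.25 = 0.7210
Denominator = 0.0732 × 17.03 × 199.0 × 0.7210 = 178.9
D / 178.9 = 2770 / 178.9 = 15.48
d = 15.48^(1/0.79) = 15.48^1.2658 = 32.06 m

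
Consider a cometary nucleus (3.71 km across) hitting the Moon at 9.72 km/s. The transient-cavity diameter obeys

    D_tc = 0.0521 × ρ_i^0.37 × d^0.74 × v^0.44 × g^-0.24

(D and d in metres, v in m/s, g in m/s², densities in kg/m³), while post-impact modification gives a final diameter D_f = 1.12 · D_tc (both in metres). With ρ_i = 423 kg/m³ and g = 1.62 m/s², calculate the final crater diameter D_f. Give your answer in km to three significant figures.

In SI: d = 3710 m, v = 9720 m/s.
ρ_i^0.37 = 423^0.37 = 9.370
d^0.74 = 3710^0.74 = 437.9
v^0.44 = 9720^0.44 = 56.83
g^-0.24 = 1.62^-0.24 = 0.8907
D_tc = 0.0521 × 9.370 × 437.9 × 56.83 × 0.8907 = 10820 m
D_f = 1.12 × 10820 = 12118 m
     = 12.12 km

D_f ≈ 12.1 km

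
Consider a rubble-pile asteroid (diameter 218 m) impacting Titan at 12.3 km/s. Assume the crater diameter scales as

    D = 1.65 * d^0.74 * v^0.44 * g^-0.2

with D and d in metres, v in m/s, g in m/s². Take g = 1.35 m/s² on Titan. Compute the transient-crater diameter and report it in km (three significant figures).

D ≈ 5.27 km

In SI units: v = 12300 m/s.
d^0.74 = 218^0.74 = 53.76
v^0.44 = 12300^0.44 = 63.03
g^-0.2 = 1.35^-0.2 = 0.9417
D = 1.65 × 53.76 × 63.03 × 0.9417 = 5265 m
   = 5.265 km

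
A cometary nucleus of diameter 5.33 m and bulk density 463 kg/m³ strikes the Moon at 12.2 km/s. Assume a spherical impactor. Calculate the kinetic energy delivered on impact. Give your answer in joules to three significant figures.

v = 12200 m/s.
Mass m = (π/6) ρ d³ = (π/6) × 463 × (5.33)³ = 3.671 × 10^4 kg
E = ½ m v² = 0.5 × 3.671 × 10^4 × (12200)² = 2.732 × 10^12 J

E ≈ 2.73 × 10^12 J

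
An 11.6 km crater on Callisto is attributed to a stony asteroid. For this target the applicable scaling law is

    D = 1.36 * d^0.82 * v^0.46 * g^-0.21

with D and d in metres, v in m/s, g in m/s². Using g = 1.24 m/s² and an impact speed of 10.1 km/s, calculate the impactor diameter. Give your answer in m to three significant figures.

d ≈ 373 m

Rearranging for d: d = [D / (1.36 · 10100^0.46 · 1.24^-0.21)]^(1/0.82).
D = 11600 m.
10100^0.46 = 69.50
1.24^-0.21 = 0.9558
Denominator = 1.36 × 69.50 × 0.9558 = 90.34
D / 90.34 = 11600 / 90.34 = 128.4
d = 128.4^(1/0.82) = 128.4^1.2195 = 372.7 m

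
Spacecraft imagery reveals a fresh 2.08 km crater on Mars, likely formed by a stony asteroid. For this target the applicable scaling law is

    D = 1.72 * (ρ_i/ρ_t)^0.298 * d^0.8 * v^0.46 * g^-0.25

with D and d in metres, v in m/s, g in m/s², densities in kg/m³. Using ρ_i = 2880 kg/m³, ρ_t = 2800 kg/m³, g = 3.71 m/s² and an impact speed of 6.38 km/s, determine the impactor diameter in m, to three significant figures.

d ≈ 69.0 m

Rearranging for d: d = [D / (1.72 · (2880/2800)^0.298 · 6380^0.46 · 3.71^-0.25)]^(1/0.8).
D = 2080 m.
(2880/2800)^0.298 = 1.008
6380^0.46 = 56.26
3.71^-0.25 = 0.7205
Denominator = 1.72 × 1.008 × 56.26 × 0.7205 = 70.28
D / 70.28 = 2080 / 70.28 = 29.60
d = 29.60^(1/0.8) = 29.60^1.25 = 69.04 m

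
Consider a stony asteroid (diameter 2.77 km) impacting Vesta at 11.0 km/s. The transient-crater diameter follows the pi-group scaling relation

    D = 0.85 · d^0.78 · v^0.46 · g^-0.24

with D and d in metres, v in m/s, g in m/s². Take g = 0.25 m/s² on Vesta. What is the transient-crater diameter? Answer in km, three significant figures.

D ≈ 41.5 km

In SI units: d = 2770 m, v = 11000 m/s.
d^0.78 = 2770^0.78 = 484.3
v^0.46 = 11000^0.46 = 72.28
g^-0.24 = 0.25^-0.24 = 1.395
D = 0.85 × 484.3 × 72.28 × 1.395 = 41507 m
   = 41.51 km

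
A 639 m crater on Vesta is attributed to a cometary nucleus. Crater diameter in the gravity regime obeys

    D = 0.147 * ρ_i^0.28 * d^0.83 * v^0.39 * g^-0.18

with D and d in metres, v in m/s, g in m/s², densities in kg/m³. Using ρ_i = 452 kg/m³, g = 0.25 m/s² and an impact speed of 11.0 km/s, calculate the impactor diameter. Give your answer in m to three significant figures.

Rearranging for d: d = [D / (0.147 · 452^0.28 · 11000^0.39 · 0.25^-0.18)]^(1/0.83).
452^0.28 = 5.539
11000^0.39 = 37.68
0.25^-0.18 = 1.283
Denominator = 0.147 × 5.539 × 37.68 × 1.283 = 39.36
D / 39.36 = 639 / 39.36 = 16.23
d = 16.23^(1/0.83) = 16.23^1.2048 = 28.72 m

d ≈ 28.7 m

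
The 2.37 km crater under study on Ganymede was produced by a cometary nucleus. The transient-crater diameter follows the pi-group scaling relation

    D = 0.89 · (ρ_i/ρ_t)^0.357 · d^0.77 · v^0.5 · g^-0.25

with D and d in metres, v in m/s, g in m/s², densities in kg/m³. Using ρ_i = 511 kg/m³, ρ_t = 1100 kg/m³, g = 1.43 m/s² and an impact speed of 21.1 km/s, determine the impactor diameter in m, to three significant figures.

d ≈ 70.0 m

Rearranging for d: d = [D / (0.89 · (511/1100)^0.357 · 21100^0.5 · 1.43^-0.25)]^(1/0.77).
D = 2370 m.
(511/1100)^0.357 = 0.7606
21100^0.5 = 145.3
1.43^-0.25 = 0.9145
Denominator = 0.89 × 0.7606 × 145.3 × 0.9145 = 89.95
D / 89.95 = 2370 / 89.95 = 26.35
d = 26.35^(1/0.77) = 26.35^1.2987 = 70.01 m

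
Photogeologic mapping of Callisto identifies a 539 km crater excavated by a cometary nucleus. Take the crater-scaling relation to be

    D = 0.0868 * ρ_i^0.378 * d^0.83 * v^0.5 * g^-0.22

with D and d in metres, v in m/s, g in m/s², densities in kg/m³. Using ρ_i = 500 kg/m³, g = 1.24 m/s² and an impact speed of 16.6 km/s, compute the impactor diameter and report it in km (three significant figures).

Rearranging for d: d = [D / (0.0868 · 500^0.378 · 16600^0.5 · 1.24^-0.22)]^(1/0.83).
D = 539000 m.
500^0.378 = 10.48
16600^0.5 = 128.8
1.24^-0.22 = 0.9538
Denominator = 0.0868 × 10.48 × 128.8 × 0.9538 = 111.8
D / 111.8 = 539000 / 111.8 = 4821
d = 4821^(1/0.83) = 4821^1.2048 = 27381 m

d ≈ 27.4 km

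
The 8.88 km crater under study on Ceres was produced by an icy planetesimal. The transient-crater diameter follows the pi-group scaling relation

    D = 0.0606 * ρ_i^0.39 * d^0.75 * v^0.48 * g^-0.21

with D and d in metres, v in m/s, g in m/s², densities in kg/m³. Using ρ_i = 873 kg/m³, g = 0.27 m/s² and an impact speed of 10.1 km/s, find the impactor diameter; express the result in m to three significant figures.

Rearranging for d: d = [D / (0.0606 · 873^0.39 · 10100^0.48 · 0.27^-0.21)]^(1/0.75).
D = 8880 m.
873^0.39 = 14.03
10100^0.48 = 83.57
0.27^-0.21 = 1.316
Denominator = 0.0606 × 14.03 × 83.57 × 1.316 = 93.51
D / 93.51 = 8880 / 93.51 = 94.96
d = 94.96^(1/0.75) = 94.96^1.3333 = 433.2 m

d ≈ 433 m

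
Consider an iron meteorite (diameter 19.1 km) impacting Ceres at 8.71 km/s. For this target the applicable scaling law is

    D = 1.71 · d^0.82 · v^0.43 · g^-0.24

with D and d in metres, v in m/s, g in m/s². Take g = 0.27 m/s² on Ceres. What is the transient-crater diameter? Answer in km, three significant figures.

In SI units: d = 19100 m, v = 8710 m/s.
d^0.82 = 19100^0.82 = 3239
v^0.43 = 8710^0.43 = 49.45
g^-0.24 = 0.27^-0.24 = 1.369
D = 1.71 × 3239 × 49.45 × 1.369 = 3.750 × 10^5 m
   = 375.0 km

D ≈ 375 km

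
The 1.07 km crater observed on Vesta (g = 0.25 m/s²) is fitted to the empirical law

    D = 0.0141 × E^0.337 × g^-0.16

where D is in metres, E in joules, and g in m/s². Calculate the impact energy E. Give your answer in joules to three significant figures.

E ≈ 1.57 × 10^14 J

Rearranging: E = [D / (0.0141 · g^-0.16)]^(1/0.337).
D = 1070 m.
g^-0.16 = 0.25^-0.16 = 1.248
D / (0.0141 × 1.248) = 1070 / (0.01760) = 6.080 × 10^4
E = (6.080 × 10^4)^2.9674 = 1.569 × 10^14 J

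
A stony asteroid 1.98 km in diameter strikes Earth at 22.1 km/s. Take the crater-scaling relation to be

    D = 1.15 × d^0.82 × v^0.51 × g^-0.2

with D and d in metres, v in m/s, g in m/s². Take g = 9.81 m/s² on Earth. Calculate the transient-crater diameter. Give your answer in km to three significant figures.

D ≈ 60.4 km

In SI units: d = 1980 m, v = 22100 m/s.
d^0.82 = 1980^0.82 = 505.0
v^0.51 = 22100^0.51 = 164.3
g^-0.2 = 9.81^-0.2 = 0.6334
D = 1.15 × 505.0 × 164.3 × 0.6334 = 60437 m
   = 60.44 km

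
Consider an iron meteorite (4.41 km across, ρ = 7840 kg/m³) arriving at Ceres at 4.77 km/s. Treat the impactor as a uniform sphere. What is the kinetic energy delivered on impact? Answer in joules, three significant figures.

E ≈ 4.01 × 10^21 J

d = 4410 m; v = 4770 m/s.
Mass m = (π/6) ρ d³ = (π/6) × 7840 × (4410)³ = 3.521 × 10^14 kg
E = ½ m v² = 0.5 × 3.521 × 10^14 × (4770)² = 4.006 × 10^21 J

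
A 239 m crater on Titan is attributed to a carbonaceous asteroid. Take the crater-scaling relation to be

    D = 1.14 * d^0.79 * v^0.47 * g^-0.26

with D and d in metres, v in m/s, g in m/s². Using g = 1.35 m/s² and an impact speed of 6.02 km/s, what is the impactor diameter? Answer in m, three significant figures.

d ≈ 5.41 m

Rearranging for d: d = [D / (1.14 · 6020^0.47 · 1.35^-0.26)]^(1/0.79).
6020^0.47 = 59.76
1.35^-0.26 = 0.9249
Denominator = 1.14 × 59.76 × 0.9249 = 63.01
D / 63.01 = 239 / 63.01 = 3.793
d = 3.793^(1/0.79) = 3.793^1.2658 = 5.406 m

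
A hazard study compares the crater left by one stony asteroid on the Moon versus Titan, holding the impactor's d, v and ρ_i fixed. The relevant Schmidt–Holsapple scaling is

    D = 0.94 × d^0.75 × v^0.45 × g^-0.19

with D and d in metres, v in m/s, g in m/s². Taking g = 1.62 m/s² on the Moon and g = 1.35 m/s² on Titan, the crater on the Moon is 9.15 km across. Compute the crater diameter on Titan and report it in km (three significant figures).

All impactor-dependent factors cancel in the ratio, leaving D_Titan/D_Moon = (g_Titan/g_Moon)^-0.19.
(1.35/1.62)^-0.19 = 0.8333^-0.19 = 1.035
D_Titan = 1.035 × 9.15 km = 9.47 km

D ≈ 9.47 km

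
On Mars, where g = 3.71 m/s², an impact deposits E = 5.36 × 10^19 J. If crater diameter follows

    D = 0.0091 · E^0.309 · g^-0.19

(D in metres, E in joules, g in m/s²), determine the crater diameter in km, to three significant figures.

D ≈ 8.85 km

E^0.309 = (5.36 × 10^19)^0.309 = 1.248 × 10^6
g^-0.19 = 3.71^-0.19 = 0.7795
D = 0.0091 × 1.248 × 10^6 × 0.7795 = 8853 m
   = 8.853 km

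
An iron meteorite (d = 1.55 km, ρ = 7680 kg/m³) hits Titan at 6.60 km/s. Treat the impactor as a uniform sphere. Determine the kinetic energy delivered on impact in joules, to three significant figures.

d = 1550 m; v = 6600 m/s.
Mass m = (π/6) ρ d³ = (π/6) × 7680 × (1550)³ = 1.497 × 10^13 kg
E = ½ m v² = 0.5 × 1.497 × 10^13 × (6600)² = 3.260 × 10^20 J

E ≈ 3.26 × 10^20 J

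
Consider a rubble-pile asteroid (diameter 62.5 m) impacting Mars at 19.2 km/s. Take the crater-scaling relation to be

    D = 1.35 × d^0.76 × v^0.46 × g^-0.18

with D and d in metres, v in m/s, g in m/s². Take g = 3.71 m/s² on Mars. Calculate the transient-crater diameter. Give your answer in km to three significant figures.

D ≈ 2.31 km

In SI units: v = 19200 m/s.
d^0.76 = 62.5^0.76 = 23.17
v^0.46 = 19200^0.46 = 93.39
g^-0.18 = 3.71^-0.18 = 0.7898
D = 1.35 × 23.17 × 93.39 × 0.7898 = 2307 m
   = 2.307 km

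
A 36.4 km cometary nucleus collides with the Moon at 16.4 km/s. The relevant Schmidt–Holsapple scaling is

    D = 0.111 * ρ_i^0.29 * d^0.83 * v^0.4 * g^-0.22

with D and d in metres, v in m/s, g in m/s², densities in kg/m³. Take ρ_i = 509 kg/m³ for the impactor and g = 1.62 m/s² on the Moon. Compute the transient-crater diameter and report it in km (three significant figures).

In SI units: d = 36400 m, v = 16400 m/s.
ρ_i^0.29 = 509^0.29 = 6.095
d^0.83 = 36400^0.83 = 6105
v^0.4 = 16400^0.4 = 48.52
g^-0.22 = 1.62^-0.22 = 0.8993
D = 0.111 × 6.095 × 6105 × 48.52 × 0.8993 = 1.802 × 10^5 m
   = 180.2 km

D ≈ 180 km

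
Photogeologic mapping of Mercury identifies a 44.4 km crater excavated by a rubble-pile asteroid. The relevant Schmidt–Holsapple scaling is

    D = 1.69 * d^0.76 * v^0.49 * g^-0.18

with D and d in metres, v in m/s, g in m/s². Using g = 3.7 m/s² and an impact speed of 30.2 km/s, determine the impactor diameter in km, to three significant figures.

Rearranging for d: d = [D / (1.69 · 30200^0.49 · 3.7^-0.18)]^(1/0.76).
D = 44400 m.
30200^0.49 = 156.7
3.7^-0.18 = 0.7902
Denominator = 1.69 × 156.7 × 0.7902 = 209.3
D / 209.3 = 44400 / 209.3 = 212.1
d = 212.1^(1/0.76) = 212.1^1.3158 = 1151 m

d ≈ 1.15 km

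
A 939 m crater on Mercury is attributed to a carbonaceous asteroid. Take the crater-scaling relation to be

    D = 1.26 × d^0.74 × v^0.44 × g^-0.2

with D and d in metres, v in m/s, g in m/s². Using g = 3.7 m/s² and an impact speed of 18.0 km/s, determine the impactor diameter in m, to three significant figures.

d ≈ 32.0 m

Rearranging for d: d = [D / (1.26 · 18000^0.44 · 3.7^-0.2)]^(1/0.74).
18000^0.44 = 74.53
3.7^-0.2 = 0.7698
Denominator = 1.26 × 74.53 × 0.7698 = 72.29
D / 72.29 = 939 / 72.29 = 12.99
d = 12.99^(1/0.74) = 12.99^1.3514 = 31.98 m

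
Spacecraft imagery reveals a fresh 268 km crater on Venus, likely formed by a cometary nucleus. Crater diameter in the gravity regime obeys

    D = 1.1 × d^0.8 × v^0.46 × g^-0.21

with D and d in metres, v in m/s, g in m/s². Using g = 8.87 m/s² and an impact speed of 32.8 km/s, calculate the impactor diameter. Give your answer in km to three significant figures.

Rearranging for d: d = [D / (1.1 · 32800^0.46 · 8.87^-0.21)]^(1/0.8).
D = 268000 m.
32800^0.46 = 119.5
8.87^-0.21 = 0.6323
Denominator = 1.1 × 119.5 × 0.6323 = 83.12
D / 83.12 = 268000 / 83.12 = 3224
d = 3224^(1/0.8) = 3224^1.25 = 24294 m

d ≈ 24.3 km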